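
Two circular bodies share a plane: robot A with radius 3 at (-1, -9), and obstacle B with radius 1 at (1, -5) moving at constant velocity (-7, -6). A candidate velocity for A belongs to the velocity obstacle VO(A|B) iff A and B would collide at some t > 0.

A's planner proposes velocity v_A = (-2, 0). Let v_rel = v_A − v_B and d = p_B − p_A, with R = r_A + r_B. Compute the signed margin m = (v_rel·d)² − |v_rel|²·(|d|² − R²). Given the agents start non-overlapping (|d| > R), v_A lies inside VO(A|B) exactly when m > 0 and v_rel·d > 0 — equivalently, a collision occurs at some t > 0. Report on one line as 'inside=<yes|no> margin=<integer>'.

d = (2, 4),  |d|² = 20;  R = 3+1 = 4,  c = 20−4² = 4
v_rel = (5, 6),  |v_rel|² = 61;  v_rel·d = (5)·(2) + (6)·(4) = 34
61·t² − 68·t + 4 = 0  ⇒  m = 34² − 61·4 = 912
m = 912 > 0,  v_rel·d = 34 > 0  ⇒  inside

inside=yes margin=912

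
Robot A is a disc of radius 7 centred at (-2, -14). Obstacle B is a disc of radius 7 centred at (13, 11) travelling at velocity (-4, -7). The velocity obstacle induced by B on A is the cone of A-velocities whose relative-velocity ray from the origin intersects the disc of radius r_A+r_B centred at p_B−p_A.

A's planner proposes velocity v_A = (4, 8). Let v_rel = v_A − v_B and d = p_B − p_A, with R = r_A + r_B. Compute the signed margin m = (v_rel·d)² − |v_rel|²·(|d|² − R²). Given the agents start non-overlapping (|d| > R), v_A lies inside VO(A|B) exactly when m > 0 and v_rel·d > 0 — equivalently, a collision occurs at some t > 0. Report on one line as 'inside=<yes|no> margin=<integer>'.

d = (15, 25),  |d|² = 850;  R = 7+7 = 14,  c = 850−14² = 654
v_rel = (8, 15),  |v_rel|² = 289;  v_rel·d = (8)·(15) + (15)·(25) = 495
289·t² − 990·t + 654 = 0  ⇒  m = 495² − 289·654 = 56019
m = 56019 > 0,  v_rel·d = 495 > 0  ⇒  inside

inside=yes margin=56019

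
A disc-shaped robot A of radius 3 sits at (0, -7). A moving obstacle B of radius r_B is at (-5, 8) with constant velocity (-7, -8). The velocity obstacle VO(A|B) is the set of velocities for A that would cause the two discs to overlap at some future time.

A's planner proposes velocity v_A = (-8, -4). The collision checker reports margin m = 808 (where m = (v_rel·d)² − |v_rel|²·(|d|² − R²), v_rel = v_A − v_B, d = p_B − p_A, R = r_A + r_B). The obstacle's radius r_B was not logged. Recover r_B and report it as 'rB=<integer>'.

m = 808
d = (-5, 15);  v_rel = (-1, 4),  |v_rel|² = 17
v_rel×d = (-1)·(15) − (4)·(-5) = 5
since m = R²·17 − 5²:  R² = (25 + 808) / 17 = 49
R = √49 = 7  ⇒  r_B = 7 − 3 = 4

rB=4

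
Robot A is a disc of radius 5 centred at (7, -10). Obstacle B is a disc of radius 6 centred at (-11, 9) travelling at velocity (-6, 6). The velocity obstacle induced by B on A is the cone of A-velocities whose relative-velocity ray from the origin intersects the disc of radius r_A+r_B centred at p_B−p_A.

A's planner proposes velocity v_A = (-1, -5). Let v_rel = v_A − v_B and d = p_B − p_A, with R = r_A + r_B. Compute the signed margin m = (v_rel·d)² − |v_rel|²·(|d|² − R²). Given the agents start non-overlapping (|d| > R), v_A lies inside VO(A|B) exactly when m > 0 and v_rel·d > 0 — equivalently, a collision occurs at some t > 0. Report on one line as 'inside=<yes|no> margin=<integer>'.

d = (-18, 19),  |d|² = 685;  R = 5+6 = 11,  c = 685−11² = 564
v_rel = (5, -11),  |v_rel|² = 146;  v_rel·d = (5)·(-18) + (-11)·(19) = -299
146·t² + 598·t + 564 = 0  ⇒  m = (-299)² − 146·564 = 7057
m = 7057 > 0,  v_rel·d = -299 < 0  ⇒  outside

inside=no margin=7057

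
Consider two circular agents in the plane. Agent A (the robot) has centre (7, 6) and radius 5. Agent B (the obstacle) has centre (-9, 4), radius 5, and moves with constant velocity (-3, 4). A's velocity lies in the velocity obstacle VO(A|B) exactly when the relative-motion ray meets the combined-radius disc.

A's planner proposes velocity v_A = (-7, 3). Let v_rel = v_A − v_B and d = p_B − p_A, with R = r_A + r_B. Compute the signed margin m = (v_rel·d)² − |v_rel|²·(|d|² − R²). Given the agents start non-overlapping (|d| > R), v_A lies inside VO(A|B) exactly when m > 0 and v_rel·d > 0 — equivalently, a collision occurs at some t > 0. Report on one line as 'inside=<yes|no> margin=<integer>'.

d = (-16, -2),  |d|² = 260;  R = 5+5 = 10,  c = 260−10² = 160
v_rel = (-4, -1),  |v_rel|² = 17;  v_rel·d = (-4)·(-16) + (-1)·(-2) = 66
17·t² − 132·t + 160 = 0  ⇒  m = 66² − 17·160 = 1636
m = 1636 > 0,  v_rel·d = 66 > 0  ⇒  inside

inside=yes margin=1636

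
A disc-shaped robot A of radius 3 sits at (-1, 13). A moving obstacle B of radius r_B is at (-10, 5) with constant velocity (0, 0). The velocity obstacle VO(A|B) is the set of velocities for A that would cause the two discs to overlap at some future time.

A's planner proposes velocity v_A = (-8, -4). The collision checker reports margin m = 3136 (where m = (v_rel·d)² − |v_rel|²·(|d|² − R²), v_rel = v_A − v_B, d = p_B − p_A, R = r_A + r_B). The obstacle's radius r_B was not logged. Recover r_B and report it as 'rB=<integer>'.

m = 3136
d = (-9, -8);  v_rel = (-8, -4),  |v_rel|² = 80
v_rel×d = (-8)·(-8) − (-4)·(-9) = 28
since m = R²·80 − 28²:  R² = (784 + 3136) / 80 = 49
R = √49 = 7  ⇒  r_B = 7 − 3 = 4

rB=4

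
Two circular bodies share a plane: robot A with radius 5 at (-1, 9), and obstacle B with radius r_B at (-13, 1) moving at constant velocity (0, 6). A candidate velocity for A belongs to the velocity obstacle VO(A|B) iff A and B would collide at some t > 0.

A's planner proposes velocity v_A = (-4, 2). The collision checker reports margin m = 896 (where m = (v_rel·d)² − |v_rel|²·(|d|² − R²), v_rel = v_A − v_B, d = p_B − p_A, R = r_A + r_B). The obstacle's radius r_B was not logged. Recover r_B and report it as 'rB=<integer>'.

m = 896
d = (-12, -8);  v_rel = (-4, -4),  |v_rel|² = 32
v_rel×d = (-4)·(-8) − (-4)·(-12) = -16
since m = R²·32 − (-16)²:  R² = (256 + 896) / 32 = 36
R = √36 = 6  ⇒  r_B = 6 − 5 = 1

rB=1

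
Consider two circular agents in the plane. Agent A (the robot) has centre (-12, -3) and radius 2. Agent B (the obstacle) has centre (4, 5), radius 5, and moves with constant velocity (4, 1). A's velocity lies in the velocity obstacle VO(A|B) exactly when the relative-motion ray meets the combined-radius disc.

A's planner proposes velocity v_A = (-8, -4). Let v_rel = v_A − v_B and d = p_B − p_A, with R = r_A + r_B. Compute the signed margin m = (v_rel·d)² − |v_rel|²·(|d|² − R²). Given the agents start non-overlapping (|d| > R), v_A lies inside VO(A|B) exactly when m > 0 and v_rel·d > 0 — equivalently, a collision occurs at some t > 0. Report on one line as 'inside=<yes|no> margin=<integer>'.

d = (16, 8),  |d|² = 320;  R = 2+5 = 7,  c = 320−7² = 271
v_rel = (-12, -5),  |v_rel|² = 169;  v_rel·d = (-12)·(16) + (-5)·(8) = -232
169·t² + 464·t + 271 = 0  ⇒  m = (-232)² − 169·271 = 8025
m = 8025 > 0,  v_rel·d = -232 < 0  ⇒  outside

inside=no margin=8025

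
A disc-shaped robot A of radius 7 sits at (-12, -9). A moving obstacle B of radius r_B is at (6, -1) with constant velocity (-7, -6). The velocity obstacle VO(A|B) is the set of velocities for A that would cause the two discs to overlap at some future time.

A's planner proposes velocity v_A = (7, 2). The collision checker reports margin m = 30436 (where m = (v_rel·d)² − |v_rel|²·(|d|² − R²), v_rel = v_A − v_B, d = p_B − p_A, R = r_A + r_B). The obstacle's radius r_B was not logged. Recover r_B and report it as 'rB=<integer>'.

m = 30436
d = (18, 8);  v_rel = (14, 8),  |v_rel|² = 260
v_rel×d = (14)·(8) − (8)·(18) = -32
since m = R²·260 − (-32)²:  R² = (1024 + 30436) / 260 = 121
R = √121 = 11  ⇒  r_B = 11 − 7 = 4

rB=4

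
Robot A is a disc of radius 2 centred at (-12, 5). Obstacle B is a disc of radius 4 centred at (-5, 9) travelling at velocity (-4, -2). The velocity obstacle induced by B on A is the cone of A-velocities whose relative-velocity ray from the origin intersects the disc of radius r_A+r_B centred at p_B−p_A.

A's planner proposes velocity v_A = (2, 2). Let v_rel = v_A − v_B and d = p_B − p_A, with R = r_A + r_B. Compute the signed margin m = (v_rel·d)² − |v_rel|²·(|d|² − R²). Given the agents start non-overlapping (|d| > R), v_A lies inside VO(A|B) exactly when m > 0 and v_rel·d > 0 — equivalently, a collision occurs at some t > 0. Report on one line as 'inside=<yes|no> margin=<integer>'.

d = (7, 4),  |d|² = 65;  R = 2+4 = 6,  c = 65−6² = 29
v_rel = (6, 4),  |v_rel|² = 52;  v_rel·d = (6)·(7) + (4)·(4) = 58
52·t² − 116·t + 29 = 0  ⇒  m = 58² − 52·29 = 1856
m = 1856 > 0,  v_rel·d = 58 > 0  ⇒  inside

inside=yes margin=1856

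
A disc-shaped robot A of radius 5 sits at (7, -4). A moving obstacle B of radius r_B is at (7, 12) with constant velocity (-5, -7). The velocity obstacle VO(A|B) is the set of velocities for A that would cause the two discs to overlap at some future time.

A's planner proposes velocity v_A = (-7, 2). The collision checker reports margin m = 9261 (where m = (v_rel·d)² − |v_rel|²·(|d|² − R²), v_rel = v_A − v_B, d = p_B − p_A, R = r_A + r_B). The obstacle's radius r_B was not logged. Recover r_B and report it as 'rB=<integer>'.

m = 9261
d = (0, 16);  v_rel = (-2, 9),  |v_rel|² = 85
v_rel×d = (-2)·(16) − (9)·(0) = -32
since m = R²·85 − (-32)²:  R² = (1024 + 9261) / 85 = 121
R = √121 = 11  ⇒  r_B = 11 − 5 = 6

rB=6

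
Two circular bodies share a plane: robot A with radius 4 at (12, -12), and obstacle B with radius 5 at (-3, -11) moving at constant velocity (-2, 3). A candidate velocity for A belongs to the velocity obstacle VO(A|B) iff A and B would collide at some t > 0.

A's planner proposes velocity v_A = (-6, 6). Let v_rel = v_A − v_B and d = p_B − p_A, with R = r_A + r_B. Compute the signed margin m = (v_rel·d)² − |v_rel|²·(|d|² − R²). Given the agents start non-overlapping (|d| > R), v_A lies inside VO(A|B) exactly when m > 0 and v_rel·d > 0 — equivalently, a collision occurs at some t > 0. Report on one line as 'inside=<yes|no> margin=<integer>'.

d = (-15, 1),  |d|² = 226;  R = 4+5 = 9,  c = 226−9² = 145
v_rel = (-4, 3),  |v_rel|² = 25;  v_rel·d = (-4)·(-15) + (3)·(1) = 63
25·t² − 126·t + 145 = 0  ⇒  m = 63² − 25·145 = 344
m = 344 > 0,  v_rel·d = 63 > 0  ⇒  inside

inside=yes margin=344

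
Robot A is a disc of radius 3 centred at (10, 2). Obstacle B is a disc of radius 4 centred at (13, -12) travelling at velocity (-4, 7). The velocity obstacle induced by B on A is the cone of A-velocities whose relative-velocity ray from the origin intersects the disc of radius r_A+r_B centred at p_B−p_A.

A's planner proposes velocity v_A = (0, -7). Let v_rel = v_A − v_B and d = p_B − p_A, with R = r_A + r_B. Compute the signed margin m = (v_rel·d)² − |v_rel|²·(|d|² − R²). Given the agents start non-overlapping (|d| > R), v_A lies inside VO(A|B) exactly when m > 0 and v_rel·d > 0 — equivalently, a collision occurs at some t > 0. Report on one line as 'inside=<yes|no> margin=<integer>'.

d = (3, -14),  |d|² = 205;  R = 3+4 = 7,  c = 205−7² = 156
v_rel = (4, -14),  |v_rel|² = 212;  v_rel·d = (4)·(3) + (-14)·(-14) = 208
212·t² − 416·t + 156 = 0  ⇒  m = 208² − 212·156 = 10192
m = 10192 > 0,  v_rel·d = 208 > 0  ⇒  inside

inside=yes margin=10192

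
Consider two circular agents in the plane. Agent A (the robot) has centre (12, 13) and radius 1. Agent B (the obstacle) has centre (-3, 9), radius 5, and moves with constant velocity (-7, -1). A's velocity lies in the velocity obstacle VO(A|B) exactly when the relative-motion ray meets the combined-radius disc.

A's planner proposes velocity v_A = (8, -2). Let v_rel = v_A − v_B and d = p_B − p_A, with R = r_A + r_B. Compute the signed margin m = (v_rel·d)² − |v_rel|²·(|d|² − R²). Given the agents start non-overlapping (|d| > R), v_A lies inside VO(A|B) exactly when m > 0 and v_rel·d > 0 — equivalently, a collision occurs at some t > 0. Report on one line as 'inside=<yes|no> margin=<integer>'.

d = (-15, -4),  |d|² = 241;  R = 1+5 = 6,  c = 241−6² = 205
v_rel = (15, -1),  |v_rel|² = 226;  v_rel·d = (15)·(-15) + (-1)·(-4) = -221
226·t² + 442·t + 205 = 0  ⇒  m = (-221)² − 226·205 = 2511
m = 2511 > 0,  v_rel·d = -221 < 0  ⇒  outside

inside=no margin=2511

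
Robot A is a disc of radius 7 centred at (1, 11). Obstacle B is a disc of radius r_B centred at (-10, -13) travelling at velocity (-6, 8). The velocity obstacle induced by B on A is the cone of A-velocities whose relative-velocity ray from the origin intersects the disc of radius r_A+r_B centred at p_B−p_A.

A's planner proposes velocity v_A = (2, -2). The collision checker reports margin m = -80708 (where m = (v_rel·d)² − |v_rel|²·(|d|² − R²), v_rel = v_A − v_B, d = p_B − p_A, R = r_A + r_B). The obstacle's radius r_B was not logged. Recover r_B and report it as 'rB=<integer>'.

m = -80708
d = (-11, -24);  v_rel = (8, -10),  |v_rel|² = 164
v_rel×d = (8)·(-24) − (-10)·(-11) = -302
since m = R²·164 − (-302)²:  R² = (91204 + -80708) / 164 = 64
R = √64 = 8  ⇒  r_B = 8 − 7 = 1

rB=1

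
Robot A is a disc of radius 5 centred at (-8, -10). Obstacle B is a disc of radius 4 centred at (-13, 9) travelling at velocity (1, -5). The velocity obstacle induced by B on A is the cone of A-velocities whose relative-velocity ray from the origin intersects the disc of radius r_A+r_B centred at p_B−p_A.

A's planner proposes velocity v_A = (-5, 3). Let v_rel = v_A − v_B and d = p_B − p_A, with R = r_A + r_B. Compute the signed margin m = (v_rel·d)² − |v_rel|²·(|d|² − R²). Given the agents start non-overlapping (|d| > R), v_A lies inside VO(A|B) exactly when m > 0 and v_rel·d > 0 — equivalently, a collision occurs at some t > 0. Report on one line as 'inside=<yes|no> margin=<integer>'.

d = (-5, 19),  |d|² = 386;  R = 5+4 = 9,  c = 386−9² = 305
v_rel = (-6, 8),  |v_rel|² = 100;  v_rel·d = (-6)·(-5) + (8)·(19) = 182
100·t² − 364·t + 305 = 0  ⇒  m = 182² − 100·305 = 2624
m = 2624 > 0,  v_rel·d = 182 > 0  ⇒  inside

inside=yes margin=2624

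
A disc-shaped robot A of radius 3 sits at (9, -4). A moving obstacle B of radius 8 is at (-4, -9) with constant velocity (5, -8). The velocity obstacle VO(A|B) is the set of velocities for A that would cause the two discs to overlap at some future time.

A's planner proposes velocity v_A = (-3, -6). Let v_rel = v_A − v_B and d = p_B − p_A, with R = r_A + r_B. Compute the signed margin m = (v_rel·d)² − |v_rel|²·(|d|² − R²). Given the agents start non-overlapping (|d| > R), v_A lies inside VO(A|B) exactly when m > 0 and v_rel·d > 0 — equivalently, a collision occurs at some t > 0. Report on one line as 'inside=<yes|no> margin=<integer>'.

d = (-13, -5),  |d|² = 194;  R = 3+8 = 11,  c = 194−11² = 73
v_rel = (-8, 2),  |v_rel|² = 68;  v_rel·d = (-8)·(-13) + (2)·(-5) = 94
68·t² − 188·t + 73 = 0  ⇒  m = 94² − 68·73 = 3872
m = 3872 > 0,  v_rel·d = 94 > 0  ⇒  inside

inside=yes margin=3872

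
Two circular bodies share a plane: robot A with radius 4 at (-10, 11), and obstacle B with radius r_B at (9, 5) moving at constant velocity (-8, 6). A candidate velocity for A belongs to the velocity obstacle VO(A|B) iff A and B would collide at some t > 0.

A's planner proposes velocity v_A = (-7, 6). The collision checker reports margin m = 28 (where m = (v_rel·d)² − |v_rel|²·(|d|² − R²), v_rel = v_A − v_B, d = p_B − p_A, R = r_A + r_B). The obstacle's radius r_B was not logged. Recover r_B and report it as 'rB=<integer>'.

m = 28
d = (19, -6);  v_rel = (1, 0),  |v_rel|² = 1
v_rel×d = (1)·(-6) − (0)·(19) = -6
since m = R²·1 − (-6)²:  R² = (36 + 28) / 1 = 64
R = √64 = 8  ⇒  r_B = 8 − 4 = 4

rB=4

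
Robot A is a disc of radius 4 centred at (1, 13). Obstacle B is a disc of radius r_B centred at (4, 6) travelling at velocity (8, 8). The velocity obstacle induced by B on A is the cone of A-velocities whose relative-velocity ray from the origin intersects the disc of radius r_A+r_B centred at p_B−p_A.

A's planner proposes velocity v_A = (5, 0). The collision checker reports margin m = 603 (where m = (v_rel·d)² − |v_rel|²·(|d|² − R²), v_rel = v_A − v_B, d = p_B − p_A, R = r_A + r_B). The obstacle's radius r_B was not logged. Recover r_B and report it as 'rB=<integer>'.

m = 603
d = (3, -7);  v_rel = (-3, -8),  |v_rel|² = 73
v_rel×d = (-3)·(-7) − (-8)·(3) = 45
since m = R²·73 − 45²:  R² = (2025 + 603) / 73 = 36
R = √36 = 6  ⇒  r_B = 6 − 4 = 2

rB=2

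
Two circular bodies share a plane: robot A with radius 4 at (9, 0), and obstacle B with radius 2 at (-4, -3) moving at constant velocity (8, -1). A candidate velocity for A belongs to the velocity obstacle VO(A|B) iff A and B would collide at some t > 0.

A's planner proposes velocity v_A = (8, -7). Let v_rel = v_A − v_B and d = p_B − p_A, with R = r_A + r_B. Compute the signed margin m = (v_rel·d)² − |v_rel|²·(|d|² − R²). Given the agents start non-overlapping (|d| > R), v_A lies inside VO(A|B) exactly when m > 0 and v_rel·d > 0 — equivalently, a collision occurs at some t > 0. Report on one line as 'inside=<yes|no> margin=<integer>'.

d = (-13, -3),  |d|² = 178;  R = 4+2 = 6,  c = 178−6² = 142
v_rel = (0, -6),  |v_rel|² = 36;  v_rel·d = (0)·(-13) + (-6)·(-3) = 18
36·t² − 36·t + 142 = 0  ⇒  m = 18² − 36·142 = -4788
m = -4788 < 0,  v_rel·d = 18 > 0  ⇒  outside

inside=no margin=-4788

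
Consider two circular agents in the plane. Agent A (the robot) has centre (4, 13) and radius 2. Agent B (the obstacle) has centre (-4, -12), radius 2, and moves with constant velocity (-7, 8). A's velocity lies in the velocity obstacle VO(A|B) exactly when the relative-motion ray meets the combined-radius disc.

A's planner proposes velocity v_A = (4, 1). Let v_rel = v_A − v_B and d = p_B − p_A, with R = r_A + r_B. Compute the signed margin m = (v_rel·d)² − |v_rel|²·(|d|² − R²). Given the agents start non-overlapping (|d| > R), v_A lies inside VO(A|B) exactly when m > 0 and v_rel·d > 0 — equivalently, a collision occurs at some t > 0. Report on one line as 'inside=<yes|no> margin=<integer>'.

d = (-8, -25),  |d|² = 689;  R = 2+2 = 4,  c = 689−4² = 673
v_rel = (11, -7),  |v_rel|² = 170;  v_rel·d = (11)·(-8) + (-7)·(-25) = 87
170·t² − 174·t + 673 = 0  ⇒  m = 87² − 170·673 = -106841
m = -106841 < 0,  v_rel·d = 87 > 0  ⇒  outside

inside=no margin=-106841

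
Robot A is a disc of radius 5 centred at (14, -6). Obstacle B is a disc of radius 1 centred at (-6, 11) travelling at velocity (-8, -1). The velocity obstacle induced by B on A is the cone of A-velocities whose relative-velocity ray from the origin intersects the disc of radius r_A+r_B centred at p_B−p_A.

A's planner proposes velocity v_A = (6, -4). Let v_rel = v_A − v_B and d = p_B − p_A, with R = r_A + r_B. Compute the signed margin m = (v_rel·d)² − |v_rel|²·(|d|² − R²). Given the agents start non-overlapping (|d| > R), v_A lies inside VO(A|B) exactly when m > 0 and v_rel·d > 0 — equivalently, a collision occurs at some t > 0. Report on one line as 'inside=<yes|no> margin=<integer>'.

d = (-20, 17),  |d|² = 689;  R = 5+1 = 6,  c = 689−6² = 653
v_rel = (14, -3),  |v_rel|² = 205;  v_rel·d = (14)·(-20) + (-3)·(17) = -331
205·t² + 662·t + 653 = 0  ⇒  m = (-331)² − 205·653 = -24304
m = -24304 < 0,  v_rel·d = -331 < 0  ⇒  outside

inside=no margin=-24304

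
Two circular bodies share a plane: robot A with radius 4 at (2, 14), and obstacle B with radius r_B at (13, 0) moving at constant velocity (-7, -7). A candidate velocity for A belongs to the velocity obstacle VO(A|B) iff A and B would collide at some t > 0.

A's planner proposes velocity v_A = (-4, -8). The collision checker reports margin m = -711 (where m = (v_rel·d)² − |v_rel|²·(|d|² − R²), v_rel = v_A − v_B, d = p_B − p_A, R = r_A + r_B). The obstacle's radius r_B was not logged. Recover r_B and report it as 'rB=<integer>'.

m = -711
d = (11, -14);  v_rel = (3, -1),  |v_rel|² = 10
v_rel×d = (3)·(-14) − (-1)·(11) = -31
since m = R²·10 − (-31)²:  R² = (961 + -711) / 10 = 25
R = √25 = 5  ⇒  r_B = 5 − 4 = 1

rB=1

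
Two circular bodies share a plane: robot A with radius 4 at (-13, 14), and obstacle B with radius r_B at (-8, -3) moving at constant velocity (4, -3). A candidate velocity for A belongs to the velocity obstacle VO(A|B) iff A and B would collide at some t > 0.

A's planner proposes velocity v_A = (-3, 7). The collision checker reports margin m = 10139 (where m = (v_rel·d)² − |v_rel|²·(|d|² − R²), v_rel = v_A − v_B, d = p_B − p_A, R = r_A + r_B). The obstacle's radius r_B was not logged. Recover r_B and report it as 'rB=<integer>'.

m = 10139
d = (5, -17);  v_rel = (-7, 10),  |v_rel|² = 149
v_rel×d = (-7)·(-17) − (10)·(5) = 69
since m = R²·149 − 69²:  R² = (4761 + 10139) / 149 = 100
R = √100 = 10  ⇒  r_B = 10 − 4 = 6

rB=6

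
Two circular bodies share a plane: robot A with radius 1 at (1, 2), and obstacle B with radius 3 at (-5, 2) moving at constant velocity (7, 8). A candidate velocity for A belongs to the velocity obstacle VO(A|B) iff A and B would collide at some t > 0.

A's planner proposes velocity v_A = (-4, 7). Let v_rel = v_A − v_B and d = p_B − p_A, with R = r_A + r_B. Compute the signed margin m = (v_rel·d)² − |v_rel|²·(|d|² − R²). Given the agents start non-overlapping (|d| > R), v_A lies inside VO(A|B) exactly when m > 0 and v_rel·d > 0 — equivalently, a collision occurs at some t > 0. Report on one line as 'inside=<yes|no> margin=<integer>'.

d = (-6, 0),  |d|² = 36;  R = 1+3 = 4,  c = 36−4² = 20
v_rel = (-11, -1),  |v_rel|² = 122;  v_rel·d = (-11)·(-6) + (-1)·(0) = 66
122·t² − 132·t + 20 = 0  ⇒  m = 66² − 122·20 = 1916
m = 1916 > 0,  v_rel·d = 66 > 0  ⇒  inside

inside=yes margin=1916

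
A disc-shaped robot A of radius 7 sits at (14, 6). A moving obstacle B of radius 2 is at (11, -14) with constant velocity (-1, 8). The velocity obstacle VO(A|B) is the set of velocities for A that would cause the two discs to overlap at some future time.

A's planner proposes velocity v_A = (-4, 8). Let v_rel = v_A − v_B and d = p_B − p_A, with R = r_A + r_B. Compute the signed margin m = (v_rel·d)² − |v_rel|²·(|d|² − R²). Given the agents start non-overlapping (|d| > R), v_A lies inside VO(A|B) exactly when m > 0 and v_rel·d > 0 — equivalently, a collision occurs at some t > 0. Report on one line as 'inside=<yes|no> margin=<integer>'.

d = (-3, -20),  |d|² = 409;  R = 7+2 = 9,  c = 409−9² = 328
v_rel = (-3, 0),  |v_rel|² = 9;  v_rel·d = (-3)·(-3) + (0)·(-20) = 9
9·t² − 18·t + 328 = 0  ⇒  m = 9² − 9·328 = -2871
m = -2871 < 0,  v_rel·d = 9 > 0  ⇒  outside

inside=no margin=-2871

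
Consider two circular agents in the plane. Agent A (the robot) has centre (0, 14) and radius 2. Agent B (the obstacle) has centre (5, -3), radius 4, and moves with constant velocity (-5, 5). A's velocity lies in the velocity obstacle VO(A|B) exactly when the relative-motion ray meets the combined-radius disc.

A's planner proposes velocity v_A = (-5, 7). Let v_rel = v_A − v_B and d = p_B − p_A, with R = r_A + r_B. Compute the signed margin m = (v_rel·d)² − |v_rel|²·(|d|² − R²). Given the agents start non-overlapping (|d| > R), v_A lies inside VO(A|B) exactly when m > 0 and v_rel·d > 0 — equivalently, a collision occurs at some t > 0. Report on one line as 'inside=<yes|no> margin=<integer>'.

d = (5, -17),  |d|² = 314;  R = 2+4 = 6,  c = 314−6² = 278
v_rel = (0, 2),  |v_rel|² = 4;  v_rel·d = (0)·(5) + (2)·(-17) = -34
4·t² + 68·t + 278 = 0  ⇒  m = (-34)² − 4·278 = 44
m = 44 > 0,  v_rel·d = -34 < 0  ⇒  outside

inside=no margin=44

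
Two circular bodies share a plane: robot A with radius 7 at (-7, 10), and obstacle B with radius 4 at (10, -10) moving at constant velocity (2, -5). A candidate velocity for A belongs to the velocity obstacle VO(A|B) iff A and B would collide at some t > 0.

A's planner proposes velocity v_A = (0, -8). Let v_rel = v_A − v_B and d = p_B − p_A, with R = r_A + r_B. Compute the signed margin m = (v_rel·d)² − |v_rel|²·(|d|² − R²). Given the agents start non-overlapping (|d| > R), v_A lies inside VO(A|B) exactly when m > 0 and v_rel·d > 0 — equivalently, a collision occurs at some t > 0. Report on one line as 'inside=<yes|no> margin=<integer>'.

d = (17, -20),  |d|² = 689;  R = 7+4 = 11,  c = 689−11² = 568
v_rel = (-2, -3),  |v_rel|² = 13;  v_rel·d = (-2)·(17) + (-3)·(-20) = 26
13·t² − 52·t + 568 = 0  ⇒  m = 26² − 13·568 = -6708
m = -6708 < 0,  v_rel·d = 26 > 0  ⇒  outside

inside=no margin=-6708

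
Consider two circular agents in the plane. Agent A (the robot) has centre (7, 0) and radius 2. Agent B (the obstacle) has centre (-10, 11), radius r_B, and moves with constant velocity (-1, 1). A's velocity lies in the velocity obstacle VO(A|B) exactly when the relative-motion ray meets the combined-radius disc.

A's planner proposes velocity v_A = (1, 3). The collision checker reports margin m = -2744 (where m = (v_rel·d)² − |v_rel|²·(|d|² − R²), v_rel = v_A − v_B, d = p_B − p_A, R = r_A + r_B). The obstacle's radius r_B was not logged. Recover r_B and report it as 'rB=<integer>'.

m = -2744
d = (-17, 11);  v_rel = (2, 2),  |v_rel|² = 8
v_rel×d = (2)·(11) − (2)·(-17) = 56
since m = R²·8 − 56²:  R² = (3136 + -2744) / 8 = 49
R = √49 = 7  ⇒  r_B = 7 − 2 = 5

rB=5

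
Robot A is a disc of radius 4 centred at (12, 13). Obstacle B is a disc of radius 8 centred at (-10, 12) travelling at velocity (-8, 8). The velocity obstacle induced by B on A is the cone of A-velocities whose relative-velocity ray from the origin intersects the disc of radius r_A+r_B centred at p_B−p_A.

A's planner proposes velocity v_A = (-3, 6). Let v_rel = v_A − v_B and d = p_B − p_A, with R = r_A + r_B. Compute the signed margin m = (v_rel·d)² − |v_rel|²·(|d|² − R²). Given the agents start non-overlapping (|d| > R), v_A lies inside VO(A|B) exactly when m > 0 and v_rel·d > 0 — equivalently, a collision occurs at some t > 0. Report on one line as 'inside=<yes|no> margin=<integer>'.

d = (-22, -1),  |d|² = 485;  R = 4+8 = 12,  c = 485−12² = 341
v_rel = (5, -2),  |v_rel|² = 29;  v_rel·d = (5)·(-22) + (-2)·(-1) = -108
29·t² + 216·t + 341 = 0  ⇒  m = (-108)² − 29·341 = 1775
m = 1775 > 0,  v_rel·d = -108 < 0  ⇒  outside

inside=no margin=1775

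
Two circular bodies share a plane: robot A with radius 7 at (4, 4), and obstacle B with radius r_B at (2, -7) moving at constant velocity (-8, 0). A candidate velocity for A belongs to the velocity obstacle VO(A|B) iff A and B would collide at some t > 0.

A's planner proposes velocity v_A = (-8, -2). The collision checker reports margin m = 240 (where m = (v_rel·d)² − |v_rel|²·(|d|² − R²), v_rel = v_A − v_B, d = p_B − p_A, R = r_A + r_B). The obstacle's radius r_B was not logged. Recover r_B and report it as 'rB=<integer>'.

m = 240
d = (-2, -11);  v_rel = (0, -2),  |v_rel|² = 4
v_rel×d = (0)·(-11) − (-2)·(-2) = -4
since m = R²·4 − (-4)²:  R² = (16 + 240) / 4 = 64
R = √64 = 8  ⇒  r_B = 8 − 7 = 1

rB=1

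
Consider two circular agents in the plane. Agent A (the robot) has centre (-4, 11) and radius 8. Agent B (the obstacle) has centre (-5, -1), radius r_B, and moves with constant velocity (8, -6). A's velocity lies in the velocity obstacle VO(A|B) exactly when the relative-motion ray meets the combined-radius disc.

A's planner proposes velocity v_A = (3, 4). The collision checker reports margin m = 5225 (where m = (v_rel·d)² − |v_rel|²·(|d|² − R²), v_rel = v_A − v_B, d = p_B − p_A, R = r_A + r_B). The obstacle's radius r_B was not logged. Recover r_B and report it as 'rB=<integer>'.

m = 5225
d = (-1, -12);  v_rel = (-5, 10),  |v_rel|² = 125
v_rel×d = (-5)·(-12) − (10)·(-1) = 70
since m = R²·125 − 70²:  R² = (4900 + 5225) / 125 = 81
R = √81 = 9  ⇒  r_B = 9 − 8 = 1

rB=1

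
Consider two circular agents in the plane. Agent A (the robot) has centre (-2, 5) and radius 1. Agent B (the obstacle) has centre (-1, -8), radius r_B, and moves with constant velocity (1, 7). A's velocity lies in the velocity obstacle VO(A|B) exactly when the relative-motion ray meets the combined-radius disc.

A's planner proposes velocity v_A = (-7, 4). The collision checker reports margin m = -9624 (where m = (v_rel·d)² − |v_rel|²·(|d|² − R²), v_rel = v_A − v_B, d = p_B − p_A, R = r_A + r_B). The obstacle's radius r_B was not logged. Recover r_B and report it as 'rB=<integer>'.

m = -9624
d = (1, -13);  v_rel = (-8, -3),  |v_rel|² = 73
v_rel×d = (-8)·(-13) − (-3)·(1) = 107
since m = R²·73 − 107²:  R² = (11449 + -9624) / 73 = 25
R = √25 = 5  ⇒  r_B = 5 − 1 = 4

rB=4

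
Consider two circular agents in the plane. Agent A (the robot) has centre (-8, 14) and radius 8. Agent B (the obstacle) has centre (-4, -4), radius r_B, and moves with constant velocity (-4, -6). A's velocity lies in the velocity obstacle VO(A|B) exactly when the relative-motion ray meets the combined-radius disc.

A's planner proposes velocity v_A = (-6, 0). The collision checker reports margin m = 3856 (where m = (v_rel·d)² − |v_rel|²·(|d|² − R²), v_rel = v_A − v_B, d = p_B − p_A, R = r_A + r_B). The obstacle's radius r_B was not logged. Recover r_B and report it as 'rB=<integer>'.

m = 3856
d = (4, -18);  v_rel = (-2, 6),  |v_rel|² = 40
v_rel×d = (-2)·(-18) − (6)·(4) = 12
since m = R²·40 − 12²:  R² = (144 + 3856) / 40 = 100
R = √100 = 10  ⇒  r_B = 10 − 8 = 2

rB=2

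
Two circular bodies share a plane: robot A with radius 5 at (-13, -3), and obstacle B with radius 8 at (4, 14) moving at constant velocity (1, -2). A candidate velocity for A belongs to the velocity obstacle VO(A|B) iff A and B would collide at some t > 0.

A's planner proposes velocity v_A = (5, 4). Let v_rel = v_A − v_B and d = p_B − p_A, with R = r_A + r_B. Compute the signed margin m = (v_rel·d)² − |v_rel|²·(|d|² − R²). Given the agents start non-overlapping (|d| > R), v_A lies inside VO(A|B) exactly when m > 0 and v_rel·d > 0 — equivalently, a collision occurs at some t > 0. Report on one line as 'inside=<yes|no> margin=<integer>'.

d = (17, 17),  |d|² = 578;  R = 5+8 = 13,  c = 578−13² = 409
v_rel = (4, 6),  |v_rel|² = 52;  v_rel·d = (4)·(17) + (6)·(17) = 170
52·t² − 340·t + 409 = 0  ⇒  m = 170² − 52·409 = 7632
m = 7632 > 0,  v_rel·d = 170 > 0  ⇒  inside

inside=yes margin=7632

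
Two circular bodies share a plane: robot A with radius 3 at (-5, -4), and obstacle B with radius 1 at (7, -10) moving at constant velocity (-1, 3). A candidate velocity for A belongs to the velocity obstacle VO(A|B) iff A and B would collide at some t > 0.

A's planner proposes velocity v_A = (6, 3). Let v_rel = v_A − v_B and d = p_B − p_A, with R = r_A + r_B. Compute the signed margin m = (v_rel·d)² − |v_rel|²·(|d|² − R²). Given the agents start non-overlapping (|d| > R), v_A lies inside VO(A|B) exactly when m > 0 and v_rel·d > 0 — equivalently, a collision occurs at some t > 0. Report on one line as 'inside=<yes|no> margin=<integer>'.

d = (12, -6),  |d|² = 180;  R = 3+1 = 4,  c = 180−4² = 164
v_rel = (7, 0),  |v_rel|² = 49;  v_rel·d = (7)·(12) + (0)·(-6) = 84
49·t² − 168·t + 164 = 0  ⇒  m = 84² − 49·164 = -980
m = -980 < 0,  v_rel·d = 84 > 0  ⇒  outside

inside=no margin=-980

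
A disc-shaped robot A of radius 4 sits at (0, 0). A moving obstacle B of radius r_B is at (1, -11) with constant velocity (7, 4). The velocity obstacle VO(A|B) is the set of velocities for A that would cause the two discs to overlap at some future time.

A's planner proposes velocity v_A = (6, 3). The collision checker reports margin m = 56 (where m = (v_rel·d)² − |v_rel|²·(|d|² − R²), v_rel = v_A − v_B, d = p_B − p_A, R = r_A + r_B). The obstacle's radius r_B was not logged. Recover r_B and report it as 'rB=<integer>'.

m = 56
d = (1, -11);  v_rel = (-1, -1),  |v_rel|² = 2
v_rel×d = (-1)·(-11) − (-1)·(1) = 12
since m = R²·2 − 12²:  R² = (144 + 56) / 2 = 100
R = √100 = 10  ⇒  r_B = 10 − 4 = 6

rB=6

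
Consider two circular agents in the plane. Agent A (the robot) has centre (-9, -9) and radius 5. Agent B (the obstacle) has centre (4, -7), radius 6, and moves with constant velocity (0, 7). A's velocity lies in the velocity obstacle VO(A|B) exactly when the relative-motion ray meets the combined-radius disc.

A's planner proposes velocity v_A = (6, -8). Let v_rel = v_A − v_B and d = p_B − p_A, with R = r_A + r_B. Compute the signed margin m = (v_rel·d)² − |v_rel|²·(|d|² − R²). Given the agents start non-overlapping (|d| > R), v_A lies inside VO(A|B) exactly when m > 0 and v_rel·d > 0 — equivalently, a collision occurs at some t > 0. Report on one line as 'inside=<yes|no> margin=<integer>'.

d = (13, 2),  |d|² = 173;  R = 5+6 = 11,  c = 173−11² = 52
v_rel = (6, -15),  |v_rel|² = 261;  v_rel·d = (6)·(13) + (-15)·(2) = 48
261·t² − 96·t + 52 = 0  ⇒  m = 48² − 261·52 = -11268
m = -11268 < 0,  v_rel·d = 48 > 0  ⇒  outside

inside=no margin=-11268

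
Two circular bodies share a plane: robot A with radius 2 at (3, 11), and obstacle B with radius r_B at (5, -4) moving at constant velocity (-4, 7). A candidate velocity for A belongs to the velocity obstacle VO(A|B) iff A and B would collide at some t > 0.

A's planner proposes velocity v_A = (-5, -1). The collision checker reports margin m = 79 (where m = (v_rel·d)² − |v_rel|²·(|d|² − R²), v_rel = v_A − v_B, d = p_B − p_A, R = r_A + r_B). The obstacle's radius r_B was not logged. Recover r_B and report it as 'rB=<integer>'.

m = 79
d = (2, -15);  v_rel = (-1, -8),  |v_rel|² = 65
v_rel×d = (-1)·(-15) − (-8)·(2) = 31
since m = R²·65 − 31²:  R² = (961 + 79) / 65 = 16
R = √16 = 4  ⇒  r_B = 4 − 2 = 2

rB=2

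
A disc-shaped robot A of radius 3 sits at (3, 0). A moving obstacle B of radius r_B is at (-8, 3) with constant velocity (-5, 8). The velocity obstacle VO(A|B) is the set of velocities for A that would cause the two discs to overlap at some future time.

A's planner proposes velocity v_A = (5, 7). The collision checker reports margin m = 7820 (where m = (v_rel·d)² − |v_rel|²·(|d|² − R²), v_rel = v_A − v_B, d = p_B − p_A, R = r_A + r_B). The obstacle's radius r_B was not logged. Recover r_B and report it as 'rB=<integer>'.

m = 7820
d = (-11, 3);  v_rel = (10, -1),  |v_rel|² = 101
v_rel×d = (10)·(3) − (-1)·(-11) = 19
since m = R²·101 − 19²:  R² = (361 + 7820) / 101 = 81
R = √81 = 9  ⇒  r_B = 9 − 3 = 6

rB=6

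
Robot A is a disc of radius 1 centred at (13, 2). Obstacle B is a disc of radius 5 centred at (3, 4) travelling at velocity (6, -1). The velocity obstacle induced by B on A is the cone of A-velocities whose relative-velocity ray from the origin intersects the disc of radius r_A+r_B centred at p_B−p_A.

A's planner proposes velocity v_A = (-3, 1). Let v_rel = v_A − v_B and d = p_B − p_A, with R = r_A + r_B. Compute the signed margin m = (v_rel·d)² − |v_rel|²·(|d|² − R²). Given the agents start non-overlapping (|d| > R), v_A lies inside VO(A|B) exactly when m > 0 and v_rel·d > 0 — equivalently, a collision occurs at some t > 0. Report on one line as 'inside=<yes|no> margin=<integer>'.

d = (-10, 2),  |d|² = 104;  R = 1+5 = 6,  c = 104−6² = 68
v_rel = (-9, 2),  |v_rel|² = 85;  v_rel·d = (-9)·(-10) + (2)·(2) = 94
85·t² − 188·t + 68 = 0  ⇒  m = 94² − 85·68 = 3056
m = 3056 > 0,  v_rel·d = 94 > 0  ⇒  inside

inside=yes margin=3056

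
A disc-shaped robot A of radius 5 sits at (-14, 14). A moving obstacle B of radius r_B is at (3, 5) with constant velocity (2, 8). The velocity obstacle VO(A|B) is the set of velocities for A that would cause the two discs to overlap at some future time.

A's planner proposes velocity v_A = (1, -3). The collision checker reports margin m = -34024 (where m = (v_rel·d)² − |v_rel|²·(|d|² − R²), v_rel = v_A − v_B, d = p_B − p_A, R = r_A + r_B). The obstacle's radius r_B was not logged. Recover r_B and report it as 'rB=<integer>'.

m = -34024
d = (17, -9);  v_rel = (-1, -11),  |v_rel|² = 122
v_rel×d = (-1)·(-9) − (-11)·(17) = 196
since m = R²·122 − 196²:  R² = (38416 + -34024) / 122 = 36
R = √36 = 6  ⇒  r_B = 6 − 5 = 1

rB=1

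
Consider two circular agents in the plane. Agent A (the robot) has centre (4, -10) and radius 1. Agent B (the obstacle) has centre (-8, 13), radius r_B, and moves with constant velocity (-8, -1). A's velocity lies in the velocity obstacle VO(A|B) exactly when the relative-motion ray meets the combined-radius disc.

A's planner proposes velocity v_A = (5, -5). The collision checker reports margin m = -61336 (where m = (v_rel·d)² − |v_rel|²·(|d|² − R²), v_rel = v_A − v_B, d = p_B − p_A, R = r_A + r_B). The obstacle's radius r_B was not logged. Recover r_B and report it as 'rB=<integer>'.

m = -61336
d = (-12, 23);  v_rel = (13, -4),  |v_rel|² = 185
v_rel×d = (13)·(23) − (-4)·(-12) = 251
since m = R²·185 − 251²:  R² = (63001 + -61336) / 185 = 9
R = √9 = 3  ⇒  r_B = 3 − 1 = 2

rB=2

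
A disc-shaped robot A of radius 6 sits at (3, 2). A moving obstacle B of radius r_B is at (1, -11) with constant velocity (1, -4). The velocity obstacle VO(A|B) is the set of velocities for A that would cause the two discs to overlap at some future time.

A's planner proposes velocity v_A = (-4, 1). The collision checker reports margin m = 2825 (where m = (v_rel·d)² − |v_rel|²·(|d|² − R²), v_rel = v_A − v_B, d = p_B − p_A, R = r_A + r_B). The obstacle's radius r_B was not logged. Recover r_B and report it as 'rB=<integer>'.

m = 2825
d = (-2, -13);  v_rel = (-5, 5),  |v_rel|² = 50
v_rel×d = (-5)·(-13) − (5)·(-2) = 75
since m = R²·50 − 75²:  R² = (5625 + 2825) / 50 = 169
R = √169 = 13  ⇒  r_B = 13 − 6 = 7

rB=7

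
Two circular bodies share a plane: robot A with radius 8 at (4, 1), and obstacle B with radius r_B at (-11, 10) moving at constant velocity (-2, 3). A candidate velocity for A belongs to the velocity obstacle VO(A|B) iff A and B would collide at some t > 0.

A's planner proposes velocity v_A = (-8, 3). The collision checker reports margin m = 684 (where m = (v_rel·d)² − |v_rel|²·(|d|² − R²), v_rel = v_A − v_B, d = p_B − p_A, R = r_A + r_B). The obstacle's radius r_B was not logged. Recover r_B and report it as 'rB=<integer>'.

m = 684
d = (-15, 9);  v_rel = (-6, 0),  |v_rel|² = 36
v_rel×d = (-6)·(9) − (0)·(-15) = -54
since m = R²·36 − (-54)²:  R² = (2916 + 684) / 36 = 100
R = √100 = 10  ⇒  r_B = 10 − 8 = 2

rB=2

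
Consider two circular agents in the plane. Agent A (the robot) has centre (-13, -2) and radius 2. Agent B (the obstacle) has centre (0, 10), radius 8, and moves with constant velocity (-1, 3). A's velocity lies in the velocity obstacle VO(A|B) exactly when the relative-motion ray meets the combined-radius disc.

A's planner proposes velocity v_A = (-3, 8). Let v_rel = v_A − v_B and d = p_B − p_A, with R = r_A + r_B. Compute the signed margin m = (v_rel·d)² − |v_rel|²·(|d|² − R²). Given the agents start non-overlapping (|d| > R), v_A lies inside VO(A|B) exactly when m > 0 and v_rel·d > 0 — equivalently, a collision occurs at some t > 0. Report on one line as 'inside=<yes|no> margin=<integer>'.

d = (13, 12),  |d|² = 313;  R = 2+8 = 10,  c = 313−10² = 213
v_rel = (-2, 5),  |v_rel|² = 29;  v_rel·d = (-2)·(13) + (5)·(12) = 34
29·t² − 68·t + 213 = 0  ⇒  m = 34² − 29·213 = -5021
m = -5021 < 0,  v_rel·d = 34 > 0  ⇒  outside

inside=no margin=-5021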